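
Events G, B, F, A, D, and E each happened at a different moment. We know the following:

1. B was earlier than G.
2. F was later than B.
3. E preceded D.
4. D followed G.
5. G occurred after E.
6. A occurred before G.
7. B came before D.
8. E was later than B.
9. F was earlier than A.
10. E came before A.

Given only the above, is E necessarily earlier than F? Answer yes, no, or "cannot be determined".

No chain of stated constraints runs from E to F, and none runs from F to E either.
So the relative order of E and F is not fixed by the given facts.

cannot be determined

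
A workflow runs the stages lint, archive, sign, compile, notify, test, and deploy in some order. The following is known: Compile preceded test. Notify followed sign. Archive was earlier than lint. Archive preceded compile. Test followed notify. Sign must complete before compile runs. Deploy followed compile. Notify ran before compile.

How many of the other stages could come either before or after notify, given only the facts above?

Forced before notify: sign; forced after notify: compile, deploy, and test.
That leaves archive and lint with no forced order relative to notify — 2.

2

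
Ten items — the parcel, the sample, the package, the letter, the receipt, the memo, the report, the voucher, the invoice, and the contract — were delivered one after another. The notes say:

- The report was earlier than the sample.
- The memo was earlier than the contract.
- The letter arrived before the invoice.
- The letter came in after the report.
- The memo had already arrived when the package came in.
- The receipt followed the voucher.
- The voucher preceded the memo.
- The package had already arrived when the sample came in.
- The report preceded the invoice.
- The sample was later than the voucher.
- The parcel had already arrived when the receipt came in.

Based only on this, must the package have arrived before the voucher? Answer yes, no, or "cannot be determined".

Tracing the constraints gives the voucher → the memo → the package, so the voucher must come before the package.
That means the package cannot be before the voucher.

no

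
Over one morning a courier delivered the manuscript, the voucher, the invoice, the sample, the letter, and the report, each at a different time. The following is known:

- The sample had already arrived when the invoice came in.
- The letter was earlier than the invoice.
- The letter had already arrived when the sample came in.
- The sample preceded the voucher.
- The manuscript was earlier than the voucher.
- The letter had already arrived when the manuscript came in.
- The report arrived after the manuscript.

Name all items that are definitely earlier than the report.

the letter, the manuscript

Directly stated before the report: the manuscript.
The letter reaches the report via the letter → the manuscript → the report.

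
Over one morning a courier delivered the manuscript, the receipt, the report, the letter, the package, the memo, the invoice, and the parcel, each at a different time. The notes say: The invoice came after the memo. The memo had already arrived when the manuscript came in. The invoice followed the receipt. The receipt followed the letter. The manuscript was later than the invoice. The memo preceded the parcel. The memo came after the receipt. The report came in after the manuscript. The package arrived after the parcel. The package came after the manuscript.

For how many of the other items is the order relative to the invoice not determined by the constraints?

1

Forced before the invoice: the letter, the memo, and the receipt; forced after the invoice: the manuscript, the package, and the report.
That leaves the parcel with no forced order relative to the invoice — 1.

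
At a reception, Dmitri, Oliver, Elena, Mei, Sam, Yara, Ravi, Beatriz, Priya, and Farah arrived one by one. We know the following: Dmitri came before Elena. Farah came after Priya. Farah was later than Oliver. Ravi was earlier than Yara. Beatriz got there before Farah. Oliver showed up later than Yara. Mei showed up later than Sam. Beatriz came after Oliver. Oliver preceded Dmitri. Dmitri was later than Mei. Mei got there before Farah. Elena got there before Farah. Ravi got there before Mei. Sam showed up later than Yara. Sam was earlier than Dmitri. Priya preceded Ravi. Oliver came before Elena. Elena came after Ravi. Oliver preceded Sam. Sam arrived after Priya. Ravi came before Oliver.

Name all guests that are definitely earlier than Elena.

Dmitri, Mei, Oliver, Priya, Ravi, Sam, Yara

Directly stated before Elena: Dmitri, Oliver, and Ravi.
Mei reaches Elena via Mei → Dmitri → Elena.
Priya reaches Elena via Priya → Ravi → Elena.
Sam reaches Elena via Sam → Dmitri → Elena.
Likewise Yara reaches Elena by chaining the stated constraints.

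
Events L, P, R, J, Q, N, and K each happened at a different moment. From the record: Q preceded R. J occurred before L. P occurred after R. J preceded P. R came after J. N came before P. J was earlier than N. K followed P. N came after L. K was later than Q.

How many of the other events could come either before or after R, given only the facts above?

Forced before R: J and Q; forced after R: K and P.
That leaves L and N with no forced order relative to R — 2.

2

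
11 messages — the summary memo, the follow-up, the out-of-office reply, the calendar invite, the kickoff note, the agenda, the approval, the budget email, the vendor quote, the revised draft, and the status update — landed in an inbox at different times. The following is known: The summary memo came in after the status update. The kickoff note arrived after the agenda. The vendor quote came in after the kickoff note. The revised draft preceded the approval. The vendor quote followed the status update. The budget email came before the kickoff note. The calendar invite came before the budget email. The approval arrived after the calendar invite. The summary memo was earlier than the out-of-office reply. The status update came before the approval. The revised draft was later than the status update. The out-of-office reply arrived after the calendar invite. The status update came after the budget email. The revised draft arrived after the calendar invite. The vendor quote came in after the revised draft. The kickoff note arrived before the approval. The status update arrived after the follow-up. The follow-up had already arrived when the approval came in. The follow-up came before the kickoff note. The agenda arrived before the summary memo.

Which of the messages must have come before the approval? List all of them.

Directly stated before the approval: the calendar invite, the follow-up, the kickoff note, the revised draft, and the status update.
The agenda reaches the approval via the agenda → the kickoff note → the approval.
The budget email reaches the approval via the budget email → the status update → the approval.

the agenda, the budget email, the calendar invite, the follow-up, the kickoff note, the revised draft, the status update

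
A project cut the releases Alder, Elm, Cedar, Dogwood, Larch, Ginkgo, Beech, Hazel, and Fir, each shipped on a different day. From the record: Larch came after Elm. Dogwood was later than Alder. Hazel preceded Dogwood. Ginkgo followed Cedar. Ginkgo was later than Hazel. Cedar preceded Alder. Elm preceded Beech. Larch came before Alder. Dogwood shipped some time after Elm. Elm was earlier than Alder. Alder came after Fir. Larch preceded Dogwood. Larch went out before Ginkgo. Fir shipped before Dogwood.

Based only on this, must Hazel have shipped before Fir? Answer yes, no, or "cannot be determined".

cannot be determined

No chain of stated constraints runs from Hazel to Fir, and none runs from Fir to Hazel either.
So the relative order of Hazel and Fir is not fixed by the given facts.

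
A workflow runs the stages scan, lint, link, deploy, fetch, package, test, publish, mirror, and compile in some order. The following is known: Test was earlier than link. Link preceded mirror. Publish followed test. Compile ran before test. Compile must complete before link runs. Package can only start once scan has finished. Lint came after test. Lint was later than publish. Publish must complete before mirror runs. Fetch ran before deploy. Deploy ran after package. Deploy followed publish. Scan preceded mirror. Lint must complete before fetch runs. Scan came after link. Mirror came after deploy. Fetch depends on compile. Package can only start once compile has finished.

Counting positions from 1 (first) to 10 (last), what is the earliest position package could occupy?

Compile, link, scan, and test must all come before package — 4 forced predecessors.
Nothing else is forced ahead of package, so its earliest slot is position 4 + 1 = 5.

5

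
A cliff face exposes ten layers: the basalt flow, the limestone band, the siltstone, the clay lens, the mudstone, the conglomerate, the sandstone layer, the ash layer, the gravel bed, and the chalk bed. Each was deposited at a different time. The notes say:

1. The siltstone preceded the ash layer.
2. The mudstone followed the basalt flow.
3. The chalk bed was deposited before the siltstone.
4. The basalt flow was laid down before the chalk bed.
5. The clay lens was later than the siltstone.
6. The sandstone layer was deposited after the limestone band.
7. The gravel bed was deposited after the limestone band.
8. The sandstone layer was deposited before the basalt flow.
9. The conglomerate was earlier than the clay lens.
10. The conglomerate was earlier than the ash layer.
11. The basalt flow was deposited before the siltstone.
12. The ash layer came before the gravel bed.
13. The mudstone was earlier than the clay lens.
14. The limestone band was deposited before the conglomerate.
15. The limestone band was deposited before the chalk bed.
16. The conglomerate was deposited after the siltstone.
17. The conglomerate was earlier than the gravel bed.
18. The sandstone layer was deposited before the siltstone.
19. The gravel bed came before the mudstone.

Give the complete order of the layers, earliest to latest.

The constraints fix every adjacent pair, so only one ordering works:
the limestone band → the sandstone layer → the basalt flow → the chalk bed → the siltstone → the conglomerate → the ash layer → the gravel bed → the mudstone → the clay lens.

the limestone band, the sandstone layer, the basalt flow, the chalk bed, the siltstone, the conglomerate, the ash layer, the gravel bed, the mudstone, the clay lens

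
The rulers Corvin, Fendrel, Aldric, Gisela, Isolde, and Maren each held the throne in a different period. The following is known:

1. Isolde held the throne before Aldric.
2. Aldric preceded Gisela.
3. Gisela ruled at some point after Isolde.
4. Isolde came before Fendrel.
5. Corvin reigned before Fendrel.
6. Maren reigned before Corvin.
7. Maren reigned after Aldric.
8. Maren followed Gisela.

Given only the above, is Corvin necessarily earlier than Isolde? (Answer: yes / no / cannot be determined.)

Tracing the constraints gives Isolde → Aldric → Maren → Corvin, so Isolde must come before Corvin.
That means Corvin cannot be before Isolde.

no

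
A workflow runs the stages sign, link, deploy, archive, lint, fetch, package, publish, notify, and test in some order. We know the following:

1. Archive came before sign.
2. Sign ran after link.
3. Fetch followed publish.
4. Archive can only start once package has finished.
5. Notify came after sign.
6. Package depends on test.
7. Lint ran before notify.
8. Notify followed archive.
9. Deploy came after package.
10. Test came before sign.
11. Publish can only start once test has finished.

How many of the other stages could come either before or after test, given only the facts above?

2

Forced after test: archive, deploy, fetch, notify, package, publish, and sign.
That leaves link and lint with no forced order relative to test — 2.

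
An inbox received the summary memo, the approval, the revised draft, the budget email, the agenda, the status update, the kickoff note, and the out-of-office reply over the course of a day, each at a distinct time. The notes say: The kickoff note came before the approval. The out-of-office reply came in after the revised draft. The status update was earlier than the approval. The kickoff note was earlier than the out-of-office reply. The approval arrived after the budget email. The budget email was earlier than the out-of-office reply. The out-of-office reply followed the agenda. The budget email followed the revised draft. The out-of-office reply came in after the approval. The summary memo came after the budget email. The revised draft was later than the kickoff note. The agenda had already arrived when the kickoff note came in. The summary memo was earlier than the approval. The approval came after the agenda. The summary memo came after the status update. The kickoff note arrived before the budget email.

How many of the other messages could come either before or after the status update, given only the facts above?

Forced after the status update: the approval, the out-of-office reply, and the summary memo.
That leaves the agenda, the budget email, the kickoff note, and the revised draft with no forced order relative to the status update — 4.

4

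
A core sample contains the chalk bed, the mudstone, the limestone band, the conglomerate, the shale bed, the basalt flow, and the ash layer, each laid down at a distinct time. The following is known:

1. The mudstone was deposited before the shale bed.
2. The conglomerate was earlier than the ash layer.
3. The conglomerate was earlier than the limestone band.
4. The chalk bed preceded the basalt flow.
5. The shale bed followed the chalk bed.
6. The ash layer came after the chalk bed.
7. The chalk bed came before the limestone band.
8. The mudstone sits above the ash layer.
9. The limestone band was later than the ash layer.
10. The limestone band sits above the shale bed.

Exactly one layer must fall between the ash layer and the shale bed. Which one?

the mudstone

Tracing the constraints gives the ash layer → the mudstone → the shale bed, so the mudstone sits after the ash layer and before the shale bed.
No other layer is forced both after the ash layer and before the shale bed.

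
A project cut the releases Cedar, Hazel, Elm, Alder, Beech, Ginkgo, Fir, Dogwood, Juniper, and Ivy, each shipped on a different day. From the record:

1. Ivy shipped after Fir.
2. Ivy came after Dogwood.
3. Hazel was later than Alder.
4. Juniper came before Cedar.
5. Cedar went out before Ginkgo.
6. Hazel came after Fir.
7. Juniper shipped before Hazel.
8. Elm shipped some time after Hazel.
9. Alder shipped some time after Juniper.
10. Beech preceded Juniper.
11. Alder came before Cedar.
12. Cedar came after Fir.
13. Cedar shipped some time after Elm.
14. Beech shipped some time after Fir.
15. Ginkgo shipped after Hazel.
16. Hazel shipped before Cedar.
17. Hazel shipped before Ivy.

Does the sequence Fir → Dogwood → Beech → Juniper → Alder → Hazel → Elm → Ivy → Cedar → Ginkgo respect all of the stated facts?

yes

Check each stated constraint against the proposed order — e.g. Fir is ahead of Ivy; Fir is ahead of Cedar. Every pair is in the required order; nothing is violated.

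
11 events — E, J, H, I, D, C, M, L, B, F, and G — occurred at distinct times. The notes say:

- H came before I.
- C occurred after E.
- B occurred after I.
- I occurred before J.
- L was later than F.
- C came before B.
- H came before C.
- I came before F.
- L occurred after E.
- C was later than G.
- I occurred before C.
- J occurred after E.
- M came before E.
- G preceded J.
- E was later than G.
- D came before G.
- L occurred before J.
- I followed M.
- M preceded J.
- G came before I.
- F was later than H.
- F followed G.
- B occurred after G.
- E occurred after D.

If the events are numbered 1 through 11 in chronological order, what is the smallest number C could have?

D, E, G, H, I, and M must all come before C — 6 forced predecessors.
Nothing else is forced ahead of C, so its earliest slot is position 6 + 1 = 7.

7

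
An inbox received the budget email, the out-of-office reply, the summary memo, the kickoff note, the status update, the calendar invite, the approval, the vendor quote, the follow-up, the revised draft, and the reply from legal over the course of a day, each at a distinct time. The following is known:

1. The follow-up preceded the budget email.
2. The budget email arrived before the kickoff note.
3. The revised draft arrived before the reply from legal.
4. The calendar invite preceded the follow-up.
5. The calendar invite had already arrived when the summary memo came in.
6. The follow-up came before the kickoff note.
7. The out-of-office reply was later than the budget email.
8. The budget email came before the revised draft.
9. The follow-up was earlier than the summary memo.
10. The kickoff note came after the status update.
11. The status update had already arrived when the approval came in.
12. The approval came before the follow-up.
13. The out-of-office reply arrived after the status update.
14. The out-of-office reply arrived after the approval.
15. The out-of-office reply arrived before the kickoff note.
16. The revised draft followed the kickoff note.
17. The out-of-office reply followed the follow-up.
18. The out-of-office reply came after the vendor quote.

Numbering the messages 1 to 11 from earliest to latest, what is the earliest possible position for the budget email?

The approval, the calendar invite, the follow-up, and the status update must all come before the budget email — 4 forced predecessors.
Nothing else is forced ahead of the budget email, so its earliest slot is position 4 + 1 = 5.

5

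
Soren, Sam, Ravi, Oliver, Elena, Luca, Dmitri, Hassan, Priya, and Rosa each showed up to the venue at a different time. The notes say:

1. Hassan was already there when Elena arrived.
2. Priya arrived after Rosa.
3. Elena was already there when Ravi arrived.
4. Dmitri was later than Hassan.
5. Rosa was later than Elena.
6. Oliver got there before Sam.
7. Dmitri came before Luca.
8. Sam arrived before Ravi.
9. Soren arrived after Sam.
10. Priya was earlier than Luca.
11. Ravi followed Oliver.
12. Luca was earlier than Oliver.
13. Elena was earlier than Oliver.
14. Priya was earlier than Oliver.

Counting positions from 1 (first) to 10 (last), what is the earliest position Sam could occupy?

Dmitri, Elena, Hassan, Luca, Oliver, Priya, and Rosa must all come before Sam — 7 forced predecessors.
Nothing else is forced ahead of Sam, so their earliest slot is position 7 + 1 = 8.

8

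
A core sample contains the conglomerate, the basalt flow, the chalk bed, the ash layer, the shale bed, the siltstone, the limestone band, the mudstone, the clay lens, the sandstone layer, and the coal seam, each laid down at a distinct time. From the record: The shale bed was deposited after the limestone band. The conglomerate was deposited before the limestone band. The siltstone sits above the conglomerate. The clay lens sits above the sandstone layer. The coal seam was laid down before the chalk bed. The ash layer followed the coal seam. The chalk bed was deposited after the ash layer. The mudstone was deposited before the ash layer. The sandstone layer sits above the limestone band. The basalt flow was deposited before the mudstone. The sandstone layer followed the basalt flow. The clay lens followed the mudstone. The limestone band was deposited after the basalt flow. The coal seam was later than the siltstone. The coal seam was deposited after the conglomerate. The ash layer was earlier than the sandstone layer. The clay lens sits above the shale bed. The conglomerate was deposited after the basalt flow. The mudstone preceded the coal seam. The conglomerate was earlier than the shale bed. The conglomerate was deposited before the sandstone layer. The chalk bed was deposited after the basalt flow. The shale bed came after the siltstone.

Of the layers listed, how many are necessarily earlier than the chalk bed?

Directly stated before the chalk bed: the ash layer, the basalt flow, and the coal seam.
The conglomerate reaches the chalk bed via the conglomerate → the coal seam → the chalk bed.
The mudstone reaches the chalk bed via the mudstone → the ash layer → the chalk bed.
The siltstone reaches the chalk bed via the siltstone → the coal seam → the chalk bed.
That's the ash layer, the basalt flow, the coal seam, the conglomerate, the mudstone, and the siltstone — 6 in all.

6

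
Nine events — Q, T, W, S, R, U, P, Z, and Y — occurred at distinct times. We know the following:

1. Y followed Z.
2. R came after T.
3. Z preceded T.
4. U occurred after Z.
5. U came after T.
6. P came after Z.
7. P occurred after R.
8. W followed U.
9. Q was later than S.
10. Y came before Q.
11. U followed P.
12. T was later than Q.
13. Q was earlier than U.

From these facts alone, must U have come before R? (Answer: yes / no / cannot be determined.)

Tracing the constraints gives R → P → U, so R must come before U.
That means U cannot be before R.

no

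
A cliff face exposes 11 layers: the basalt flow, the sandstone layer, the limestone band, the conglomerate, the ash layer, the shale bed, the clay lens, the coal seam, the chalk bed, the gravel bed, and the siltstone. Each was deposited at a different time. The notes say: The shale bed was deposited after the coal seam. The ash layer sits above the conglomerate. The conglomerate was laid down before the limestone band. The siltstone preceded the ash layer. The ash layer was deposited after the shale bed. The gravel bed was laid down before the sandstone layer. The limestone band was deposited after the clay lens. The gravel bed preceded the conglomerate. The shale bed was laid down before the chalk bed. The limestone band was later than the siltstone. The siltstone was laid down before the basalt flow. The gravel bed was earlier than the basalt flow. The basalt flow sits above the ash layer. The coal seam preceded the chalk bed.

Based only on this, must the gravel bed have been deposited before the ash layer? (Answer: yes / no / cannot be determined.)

yes

Chain the constraints: the gravel bed → the conglomerate → the ash layer. Each link is directly stated, so the gravel bed comes before the ash layer.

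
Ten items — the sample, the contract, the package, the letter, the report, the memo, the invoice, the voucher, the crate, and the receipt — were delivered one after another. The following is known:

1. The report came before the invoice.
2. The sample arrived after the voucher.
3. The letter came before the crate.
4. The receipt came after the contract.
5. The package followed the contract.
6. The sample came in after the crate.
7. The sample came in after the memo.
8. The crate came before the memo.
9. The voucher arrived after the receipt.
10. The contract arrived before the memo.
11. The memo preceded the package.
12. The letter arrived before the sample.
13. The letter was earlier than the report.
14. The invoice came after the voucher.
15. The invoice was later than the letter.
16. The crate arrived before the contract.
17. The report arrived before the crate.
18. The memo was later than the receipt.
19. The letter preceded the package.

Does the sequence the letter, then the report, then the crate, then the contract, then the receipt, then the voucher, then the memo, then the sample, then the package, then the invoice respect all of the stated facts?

yes

Check each stated constraint against the proposed order — e.g. the letter is ahead of the package; the letter is ahead of the invoice. Every pair is in the required order; nothing is violated.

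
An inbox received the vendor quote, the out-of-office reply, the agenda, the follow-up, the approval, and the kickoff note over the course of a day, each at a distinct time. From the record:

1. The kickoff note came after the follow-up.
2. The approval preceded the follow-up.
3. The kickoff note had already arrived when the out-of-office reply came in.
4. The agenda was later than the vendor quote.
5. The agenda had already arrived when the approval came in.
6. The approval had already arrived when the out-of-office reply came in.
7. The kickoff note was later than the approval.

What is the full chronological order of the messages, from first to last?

the vendor quote, the agenda, the approval, the follow-up, the kickoff note, the out-of-office reply

The constraints fix every adjacent pair, so only one ordering works:
the vendor quote → the agenda → the approval → the follow-up → the kickoff note → the out-of-office reply.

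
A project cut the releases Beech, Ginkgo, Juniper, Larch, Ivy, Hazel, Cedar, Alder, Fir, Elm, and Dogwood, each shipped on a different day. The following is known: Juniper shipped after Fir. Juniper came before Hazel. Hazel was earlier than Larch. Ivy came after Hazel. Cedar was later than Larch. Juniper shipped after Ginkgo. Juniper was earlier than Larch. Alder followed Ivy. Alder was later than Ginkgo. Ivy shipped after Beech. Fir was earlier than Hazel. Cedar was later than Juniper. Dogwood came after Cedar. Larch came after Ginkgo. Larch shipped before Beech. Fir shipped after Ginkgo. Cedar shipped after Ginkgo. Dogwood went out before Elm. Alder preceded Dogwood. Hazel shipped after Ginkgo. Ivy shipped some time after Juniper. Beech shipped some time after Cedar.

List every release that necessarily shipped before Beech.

Cedar, Fir, Ginkgo, Hazel, Juniper, Larch

Directly stated before Beech: Cedar and Larch.
Fir reaches Beech via Fir → Hazel → Larch → Beech.
Ginkgo reaches Beech via Ginkgo → Larch → Beech.
Hazel reaches Beech via Hazel → Larch → Beech.
Likewise Juniper reaches Beech by chaining the stated constraints.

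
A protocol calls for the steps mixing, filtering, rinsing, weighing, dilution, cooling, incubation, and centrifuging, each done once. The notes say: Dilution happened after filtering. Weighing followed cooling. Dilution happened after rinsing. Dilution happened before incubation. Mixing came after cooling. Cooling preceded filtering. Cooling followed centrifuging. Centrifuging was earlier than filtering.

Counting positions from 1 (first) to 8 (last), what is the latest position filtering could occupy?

Filtering must come before dilution and incubation — 2 steps forced after it.
Everything else can be placed before filtering in some valid order, so filtering can sit as late as position 8 − 2 = 6.

6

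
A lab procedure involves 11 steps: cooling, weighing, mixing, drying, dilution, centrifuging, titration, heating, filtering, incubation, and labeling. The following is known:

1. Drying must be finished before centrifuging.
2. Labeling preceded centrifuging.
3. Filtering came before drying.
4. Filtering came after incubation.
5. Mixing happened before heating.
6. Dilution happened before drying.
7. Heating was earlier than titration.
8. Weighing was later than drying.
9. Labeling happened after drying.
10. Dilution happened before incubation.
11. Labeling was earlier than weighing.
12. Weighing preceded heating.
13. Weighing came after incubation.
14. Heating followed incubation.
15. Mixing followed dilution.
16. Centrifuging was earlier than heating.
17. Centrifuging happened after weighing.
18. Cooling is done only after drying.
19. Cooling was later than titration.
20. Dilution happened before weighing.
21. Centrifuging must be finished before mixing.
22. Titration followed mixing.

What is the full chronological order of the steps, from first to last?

dilution, incubation, filtering, drying, labeling, weighing, centrifuging, mixing, heating, titration, cooling

The constraints fix every adjacent pair, so only one ordering works:
dilution → incubation → filtering → drying → labeling → weighing → centrifuging → mixing → heating → titration → cooling.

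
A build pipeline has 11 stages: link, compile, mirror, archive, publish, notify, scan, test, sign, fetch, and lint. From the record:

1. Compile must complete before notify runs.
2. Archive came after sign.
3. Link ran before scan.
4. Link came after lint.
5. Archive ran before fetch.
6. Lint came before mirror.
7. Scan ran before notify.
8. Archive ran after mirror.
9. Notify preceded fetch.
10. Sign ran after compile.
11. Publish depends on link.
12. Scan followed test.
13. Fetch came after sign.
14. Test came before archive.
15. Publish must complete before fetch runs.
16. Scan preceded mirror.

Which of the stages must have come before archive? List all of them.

Directly stated before archive: mirror, sign, and test.
Compile reaches archive via compile → sign → archive.
Link reaches archive via link → scan → mirror → archive.
Lint reaches archive via lint → mirror → archive.
Likewise scan reaches archive by chaining the stated constraints.
No chain forces notify (or any of the others) ahead of archive.

compile, link, lint, mirror, scan, sign, test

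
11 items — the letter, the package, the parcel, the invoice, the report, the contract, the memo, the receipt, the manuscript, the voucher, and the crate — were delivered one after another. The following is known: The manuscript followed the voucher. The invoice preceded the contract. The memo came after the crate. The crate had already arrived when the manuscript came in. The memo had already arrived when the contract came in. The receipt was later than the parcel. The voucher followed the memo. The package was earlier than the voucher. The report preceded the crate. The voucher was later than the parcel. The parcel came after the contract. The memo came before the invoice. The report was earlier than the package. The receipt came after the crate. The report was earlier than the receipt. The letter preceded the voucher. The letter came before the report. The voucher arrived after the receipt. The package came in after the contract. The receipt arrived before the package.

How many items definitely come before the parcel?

Directly stated before the parcel: the contract.
The crate reaches the parcel via the crate → the memo → the contract → the parcel.
The invoice reaches the parcel via the invoice → the contract → the parcel.
The letter reaches the parcel via the letter → the report → the crate → the memo → the contract → the parcel.
Likewise the memo and the report each reach the parcel by chaining the stated constraints.
That's the contract, the crate, the invoice, the letter, the memo, and the report — 6 in all.

6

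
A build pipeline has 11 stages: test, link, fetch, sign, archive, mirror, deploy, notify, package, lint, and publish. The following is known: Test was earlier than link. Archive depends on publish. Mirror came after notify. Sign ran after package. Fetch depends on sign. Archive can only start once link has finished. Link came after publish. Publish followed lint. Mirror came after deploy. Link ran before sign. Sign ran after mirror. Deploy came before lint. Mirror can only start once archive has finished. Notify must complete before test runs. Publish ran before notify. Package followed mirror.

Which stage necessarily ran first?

Deploy has a chain of constraints placing it before every other stage, so deploy must be first.

deploy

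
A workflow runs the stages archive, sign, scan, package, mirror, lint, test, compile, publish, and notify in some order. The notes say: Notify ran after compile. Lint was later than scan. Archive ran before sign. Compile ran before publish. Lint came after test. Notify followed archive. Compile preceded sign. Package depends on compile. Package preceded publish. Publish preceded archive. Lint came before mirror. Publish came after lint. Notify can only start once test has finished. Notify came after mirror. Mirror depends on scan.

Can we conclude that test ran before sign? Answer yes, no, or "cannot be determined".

yes

Chain the constraints: test → lint → publish → archive → sign. Each link is directly stated, so test comes before sign.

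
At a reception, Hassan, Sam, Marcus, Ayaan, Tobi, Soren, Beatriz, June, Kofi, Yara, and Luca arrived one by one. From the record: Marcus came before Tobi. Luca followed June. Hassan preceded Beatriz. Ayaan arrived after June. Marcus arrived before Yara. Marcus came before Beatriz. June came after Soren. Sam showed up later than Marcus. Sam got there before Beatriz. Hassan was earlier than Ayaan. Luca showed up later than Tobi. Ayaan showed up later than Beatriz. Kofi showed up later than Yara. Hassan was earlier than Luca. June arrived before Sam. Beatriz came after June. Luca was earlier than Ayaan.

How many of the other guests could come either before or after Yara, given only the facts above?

8

Forced before Yara: Marcus; forced after Yara: Kofi.
That leaves Ayaan, Beatriz, Hassan, June, Luca, Sam, Soren, and Tobi with no forced order relative to Yara — 8.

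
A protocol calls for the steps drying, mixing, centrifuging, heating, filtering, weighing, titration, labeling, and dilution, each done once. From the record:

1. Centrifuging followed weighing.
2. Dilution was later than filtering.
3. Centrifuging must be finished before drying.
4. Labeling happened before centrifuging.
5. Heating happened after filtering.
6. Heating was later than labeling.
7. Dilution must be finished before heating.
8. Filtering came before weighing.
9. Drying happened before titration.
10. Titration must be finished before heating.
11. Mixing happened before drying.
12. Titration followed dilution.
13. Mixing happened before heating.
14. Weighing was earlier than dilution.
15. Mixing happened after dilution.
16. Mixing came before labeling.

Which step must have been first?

filtering

Filtering has a chain of constraints placing it before every other step, so filtering must be first.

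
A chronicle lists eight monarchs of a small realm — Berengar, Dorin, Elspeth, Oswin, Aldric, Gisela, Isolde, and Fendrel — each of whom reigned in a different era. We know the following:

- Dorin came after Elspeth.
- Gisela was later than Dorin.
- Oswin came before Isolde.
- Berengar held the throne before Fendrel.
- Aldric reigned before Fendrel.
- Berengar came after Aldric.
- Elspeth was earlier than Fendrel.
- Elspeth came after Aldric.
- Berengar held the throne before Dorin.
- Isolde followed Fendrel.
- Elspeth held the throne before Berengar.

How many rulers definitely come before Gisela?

4

Directly stated before Gisela: Dorin.
Aldric reaches Gisela via Aldric → Elspeth → Dorin → Gisela.
Berengar reaches Gisela via Berengar → Dorin → Gisela.
Elspeth reaches Gisela via Elspeth → Dorin → Gisela.
That's Aldric, Berengar, Dorin, and Elspeth — 4 in all.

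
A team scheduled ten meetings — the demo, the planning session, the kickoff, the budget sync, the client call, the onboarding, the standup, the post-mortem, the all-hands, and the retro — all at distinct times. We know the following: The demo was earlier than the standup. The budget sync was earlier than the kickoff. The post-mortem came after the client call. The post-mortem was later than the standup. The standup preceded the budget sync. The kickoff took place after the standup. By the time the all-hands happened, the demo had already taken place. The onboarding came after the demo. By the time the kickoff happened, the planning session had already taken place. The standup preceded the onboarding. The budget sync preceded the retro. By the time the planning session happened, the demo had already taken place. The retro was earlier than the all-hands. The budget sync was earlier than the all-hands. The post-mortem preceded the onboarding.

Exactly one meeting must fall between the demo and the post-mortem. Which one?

the standup

Tracing the constraints gives the demo → the standup → the post-mortem, so the standup sits after the demo and before the post-mortem.
No other meeting is forced both after the demo and before the post-mortem.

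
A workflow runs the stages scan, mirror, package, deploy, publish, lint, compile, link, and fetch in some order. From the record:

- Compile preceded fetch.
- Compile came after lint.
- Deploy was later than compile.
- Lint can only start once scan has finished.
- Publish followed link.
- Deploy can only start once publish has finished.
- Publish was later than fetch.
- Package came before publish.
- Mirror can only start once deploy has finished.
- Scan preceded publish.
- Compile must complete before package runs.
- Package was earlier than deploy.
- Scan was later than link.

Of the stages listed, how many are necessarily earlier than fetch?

4

Directly stated before fetch: compile.
Link reaches fetch via link → scan → lint → compile → fetch.
Lint reaches fetch via lint → compile → fetch.
Scan reaches fetch via scan → lint → compile → fetch.
No chain forces publish (or any of the others) ahead of fetch.
That's compile, link, lint, and scan — 4 in all.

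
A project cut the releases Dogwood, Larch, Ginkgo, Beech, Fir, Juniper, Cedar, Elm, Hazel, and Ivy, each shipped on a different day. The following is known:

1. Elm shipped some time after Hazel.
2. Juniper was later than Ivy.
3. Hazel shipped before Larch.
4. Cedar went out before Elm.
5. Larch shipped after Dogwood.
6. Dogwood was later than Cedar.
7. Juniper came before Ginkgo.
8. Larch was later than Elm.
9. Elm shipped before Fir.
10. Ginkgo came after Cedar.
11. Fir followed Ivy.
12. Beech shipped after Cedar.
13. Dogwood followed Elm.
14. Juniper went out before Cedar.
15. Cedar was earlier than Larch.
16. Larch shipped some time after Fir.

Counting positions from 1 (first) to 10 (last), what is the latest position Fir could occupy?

9

Fir must come before Larch — 1 release forced after it.
Everything else can be placed before Fir in some valid order, so Fir can sit as late as position 10 − 1 = 9.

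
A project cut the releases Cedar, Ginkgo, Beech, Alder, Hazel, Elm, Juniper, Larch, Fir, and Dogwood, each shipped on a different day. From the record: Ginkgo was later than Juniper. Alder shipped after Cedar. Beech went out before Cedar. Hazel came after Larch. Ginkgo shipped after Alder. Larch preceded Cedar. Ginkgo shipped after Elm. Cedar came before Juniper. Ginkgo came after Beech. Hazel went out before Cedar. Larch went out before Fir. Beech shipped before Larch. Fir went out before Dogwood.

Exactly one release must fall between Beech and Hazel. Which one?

Tracing the constraints gives Beech → Larch → Hazel, so Larch sits after Beech and before Hazel.
No other release is forced both after Beech and before Hazel.

Larch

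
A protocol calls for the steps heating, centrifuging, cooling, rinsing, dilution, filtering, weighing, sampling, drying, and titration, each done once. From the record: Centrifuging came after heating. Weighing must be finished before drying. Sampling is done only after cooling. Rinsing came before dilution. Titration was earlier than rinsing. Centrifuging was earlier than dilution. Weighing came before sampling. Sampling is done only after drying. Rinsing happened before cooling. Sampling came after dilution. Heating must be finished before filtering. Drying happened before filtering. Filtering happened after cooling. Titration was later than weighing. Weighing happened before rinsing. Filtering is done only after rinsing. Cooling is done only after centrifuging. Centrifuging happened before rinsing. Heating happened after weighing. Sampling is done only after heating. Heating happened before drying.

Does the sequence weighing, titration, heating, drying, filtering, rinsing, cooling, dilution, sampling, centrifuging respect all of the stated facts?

no

The constraints require cooling before filtering, but in the proposed sequence filtering appears ahead of cooling. That one violation is enough.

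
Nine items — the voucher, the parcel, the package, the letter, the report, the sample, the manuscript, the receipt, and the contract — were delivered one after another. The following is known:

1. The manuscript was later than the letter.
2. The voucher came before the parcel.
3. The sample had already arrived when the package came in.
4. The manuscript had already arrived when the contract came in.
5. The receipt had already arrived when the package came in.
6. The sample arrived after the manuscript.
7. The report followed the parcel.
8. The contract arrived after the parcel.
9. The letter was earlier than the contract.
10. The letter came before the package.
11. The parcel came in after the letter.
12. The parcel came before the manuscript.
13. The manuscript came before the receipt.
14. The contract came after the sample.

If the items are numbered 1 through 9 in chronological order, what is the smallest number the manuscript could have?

4

The letter, the parcel, and the voucher must all come before the manuscript — 3 forced predecessors.
Nothing else is forced ahead of the manuscript, so its earliest slot is position 3 + 1 = 4.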